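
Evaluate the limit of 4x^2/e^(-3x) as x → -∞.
This is an ∞/∞ indeterminate form as x → -∞.
Compare growth rates of the dominant terms (exponentials ≫ polynomials ≫ logarithms), or apply L'Hôpital's rule; the quotient → 0.
Limit = 0.

Final answer: 0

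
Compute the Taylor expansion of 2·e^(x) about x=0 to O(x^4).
x^3/3 + x^2 + 2·x + 2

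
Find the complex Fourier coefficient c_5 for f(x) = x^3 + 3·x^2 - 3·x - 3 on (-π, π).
Compute the real Fourier coefficients first: a_5 = -12/25, b_5 = -162/125 + 2·π^2/5.
Then c_5 = (a_5 − i·b_5)/2 = -6/25 - i·π^2/5 + 81·i/125.

Final answer: -6/25 - i·π^2/5 + 81·i/125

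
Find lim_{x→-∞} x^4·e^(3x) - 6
The product is a 0·∞ indeterminate form at x → -∞.
Rewrite the product as x^4 / e^(-3x) (an ∞/∞ form) and apply L'Hôpital, or use the standard hierarchy e^(3|x|) ≫ |x^4| as x → -∞.
The indeterminate product → 0, so the limit = -6.

Final answer: -6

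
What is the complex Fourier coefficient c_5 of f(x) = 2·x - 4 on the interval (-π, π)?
Compute the real Fourier coefficients first: a_5 = 0, b_5 = 4/5.
Then c_5 = (a_5 − i·b_5)/2 = -2·i/5.

Final answer: -2·i/5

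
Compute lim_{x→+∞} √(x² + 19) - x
This is an ∞ − ∞ indeterminate form.
Multiply and divide by the conjugate √(x²+19) + x; the x² terms cancel, leaving 19/(√(x²+19)+x) → 0.
Limit = 0.

Final answer: 0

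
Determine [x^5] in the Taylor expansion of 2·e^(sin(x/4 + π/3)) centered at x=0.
Expand to order 5: 2·e^(sin(x/4 + π/3)) = x^5·(157·e^(√(3)/2)/1966080 + 5·√(3)·e^(√(3)/2)/98304) + x^4·(-√(3)·e^(√(3)/2)/12288 + 7·e^(√(3)/2)/16384) + x^3·(-√(3)·e^(√(3)/2)/256 - e^(√(3)/2)/512) + x^2·(-√(3)·e^(√(3)/2)/32 + e^(√(3)/2)/64) + x·e^(√(3)/2)/4 + 2·e^(√(3)/2) + O(x^6).
The coefficient of x^5 is 157·e^(√(3)/2)/1966080 + 5·√(3)·e^(√(3)/2)/98304.

Final answer: 157·e^(√(3)/2)/1966080 + 5·√(3)·e^(√(3)/2)/98304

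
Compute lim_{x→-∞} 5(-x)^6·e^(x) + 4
The product is a 0·∞ indeterminate form at x → -∞.
Rewrite the product as 5(-x)^6 / e^(-x) (an ∞/∞ form) and apply L'Hôpital, or use the standard hierarchy e^(|x|) ≫ |(-x)^6| as x → -∞.
The indeterminate product → 0, so the limit = 4.

Final answer: 4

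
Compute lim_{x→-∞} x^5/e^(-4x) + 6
The quotient is an ∞/∞ indeterminate form as x → -∞.
Compare growth rates of the dominant terms (exponentials ≫ polynomials ≫ logarithms), or apply L'Hôpital's rule; the quotient → 0.
Adding the constant: 0 + 6 = 6. Limit = 6.

Final answer: 6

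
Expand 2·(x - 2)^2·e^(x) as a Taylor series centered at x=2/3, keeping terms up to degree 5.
32·e^(2/3)/9 - 16·e^(2/3)·(x - 2/3)/9 - 14·e^(2/3)·(x - 2/3)^2/9 - 2·e^(2/3)·(x - 2/3)^3/27 + 7·e^(2/3)·(x - 2/3)^4/27 + 19·e^(2/3)·(x - 2/3)^5/135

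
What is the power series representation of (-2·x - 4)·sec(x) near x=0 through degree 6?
-61·x^6/180 - 5·x^5/12 - 5·x^4/6 - x^3 - 2·x^2 - 2·x - 4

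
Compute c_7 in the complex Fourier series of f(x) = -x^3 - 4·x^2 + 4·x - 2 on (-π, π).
Compute the real Fourier coefficients first: a_7 = 16/49, b_7 = 404/343 - 2·π^2/7.
Then c_7 = (a_7 − i·b_7)/2 = 8/49 - 202·i/343 + i·π^2/7.

Final answer: 8/49 - 202·i/343 + i·π^2/7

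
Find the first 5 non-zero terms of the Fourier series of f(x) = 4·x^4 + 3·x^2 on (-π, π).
(180 - 32·π^2)·cos(x) + (-9 + 8·π^2)·cos(2·x) + (28/27 - 32·π^2/9)·cos(3·x) + 2·π^2·cos(4·x) + π^2 + 4·π^4/5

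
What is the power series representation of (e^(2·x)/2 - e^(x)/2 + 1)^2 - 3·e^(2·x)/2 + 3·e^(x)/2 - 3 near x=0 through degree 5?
127·x^5/120 + 5·x^4/6 + x^3/6 - x^2/2 - x/2 - 2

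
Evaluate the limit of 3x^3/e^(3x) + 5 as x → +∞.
The quotient is an ∞/∞ indeterminate form as x → +∞.
The exponential denominator e^(3x) dominates the polynomial numerator (e^x ≫ x^3 as x → ∞), so the quotient → 0.
Adding the constant: 0 + 5 = 5. Limit = 5.

Final answer: 5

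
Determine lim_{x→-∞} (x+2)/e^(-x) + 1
The quotient is an ∞/∞ indeterminate form as x → -∞.
Compare growth rates of the dominant terms (exponentials ≫ polynomials ≫ logarithms), or apply L'Hôpital's rule; the quotient → 0.
Adding the constant: 0 + 1 = 1. Limit = 1.

Final answer: 1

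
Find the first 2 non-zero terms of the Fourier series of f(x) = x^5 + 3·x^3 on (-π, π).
(-34·π^2 + 2·π^4 + 204)·sin(x) + (-π^4 - 3 + 2·π^2)·sin(2·x)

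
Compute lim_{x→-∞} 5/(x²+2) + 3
Evaluate the dominant behaviour as x → -∞; each term tends to a finite value or vanishes.
Limit = 3.

Final answer: 3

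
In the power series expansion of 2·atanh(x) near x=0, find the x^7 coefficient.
Expand to order 7: 2·atanh(x) = 2·x^7/7 + 2·x^5/5 + 2·x^3/3 + 2·x + O(x^8).
The coefficient of x^7 is 2/7.

Final answer: 2/7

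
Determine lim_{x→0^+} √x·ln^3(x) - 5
The product is a 0·∞ indeterminate form at x → 0⁺.
Rewrite the product as ln^3(x) / x^(-1/2) and apply L'Hôpital, or use the standard hierarchy x^(-1/2) ≫ |ln x|^3 as x → 0⁺.
The indeterminate product → 0, so the limit = -5.

Final answer: -5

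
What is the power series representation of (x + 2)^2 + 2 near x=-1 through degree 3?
3 + 2·(x + 1) + (x + 1)^2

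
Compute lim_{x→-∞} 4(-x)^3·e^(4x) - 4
The product is a 0·∞ indeterminate form at x → -∞.
Rewrite the product as 4(-x)^3 / e^(-4x) (an ∞/∞ form) and apply L'Hôpital, or use the standard hierarchy e^(4|x|) ≫ |(-x)^3| as x → -∞.
The indeterminate product → 0, so the limit = -4.

Final answer: -4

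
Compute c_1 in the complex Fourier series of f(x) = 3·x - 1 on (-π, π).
Compute the real Fourier coefficients first: a_1 = 0, b_1 = 6.
Then c_1 = (a_1 − i·b_1)/2 = -3·i.

Final answer: -3·i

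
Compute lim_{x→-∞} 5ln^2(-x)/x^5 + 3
The quotient is an ∞/∞ indeterminate form as x → -∞.
Compare growth rates of the dominant terms (exponentials ≫ polynomials ≫ logarithms), or apply L'Hôpital's rule; the quotient → 0.
Adding the constant: 0 + 3 = 3. Limit = 3.

Final answer: 3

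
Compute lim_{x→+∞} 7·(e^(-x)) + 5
Evaluate the dominant behaviour as x → +∞; each term tends to a finite value or vanishes.
Limit = 5.

Final answer: 5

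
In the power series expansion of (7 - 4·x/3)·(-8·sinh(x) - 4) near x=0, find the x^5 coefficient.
Expand to order 5: (7 - 4·x/3)·(-8·sinh(x) - 4) = -7·x^5/15 + 16·x^4/9 - 28·x^3/3 + 32·x^2/3 - 152·x/3 - 28 + O(x^6).
The coefficient of x^5 is -7/15.

Final answer: -7/15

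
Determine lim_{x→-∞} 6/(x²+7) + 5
Evaluate the dominant behaviour as x → -∞; each term tends to a finite value or vanishes.
Limit = 5.

Final answer: 5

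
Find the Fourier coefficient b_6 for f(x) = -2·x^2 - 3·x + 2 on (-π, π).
b_6 = (1/π) ∫_{-π}^{π} f(x)·sin(6x) dx.
Evaluate the integral (use parity and integration by parts as needed): b_6 = 1.

Final answer: 1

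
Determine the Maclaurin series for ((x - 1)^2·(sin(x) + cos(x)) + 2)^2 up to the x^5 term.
-67·x^5/10 - 13·x^4/6 + 14·x^3 - 8·x^2 - 6·x + 9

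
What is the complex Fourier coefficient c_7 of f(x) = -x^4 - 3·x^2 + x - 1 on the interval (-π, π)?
Compute the real Fourier coefficients first: a_7 = 540/2401 + 8·π^2/49, b_7 = 2/7.
Then c_7 = (a_7 − i·b_7)/2 = 270/2401 + 4·π^2/49 - i/7.

Final answer: 270/2401 + 4·π^2/49 - i/7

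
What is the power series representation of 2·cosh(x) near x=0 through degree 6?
x^6/360 + x^4/12 + x^2 + 2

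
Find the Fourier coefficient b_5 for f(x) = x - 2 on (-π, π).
b_5 = (1/π) ∫_{-π}^{π} f(x)·sin(5x) dx.
Evaluate the integral (use parity and integration by parts as needed): b_5 = 2/5.

Final answer: 2/5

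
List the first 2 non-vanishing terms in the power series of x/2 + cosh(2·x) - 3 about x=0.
x/2 - 2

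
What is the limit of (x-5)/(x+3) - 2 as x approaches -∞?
Evaluate the dominant behaviour as x → -∞; each term tends to a finite value or vanishes.
Limit = -1.

Final answer: -1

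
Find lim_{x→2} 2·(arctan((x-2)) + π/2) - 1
Direct substitution at x = 2 gives -1 + π.

Final answer: -1 + π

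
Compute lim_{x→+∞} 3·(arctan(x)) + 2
Evaluate the dominant behaviour as x → +∞; each term tends to a finite value or vanishes.
Limit = 2 + 3·π/2.

Final answer: 2 + 3·π/2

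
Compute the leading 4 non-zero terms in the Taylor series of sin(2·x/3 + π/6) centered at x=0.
-2·√(3)·x^3/81 - x^2/9 + √(3)·x/3 + 1/2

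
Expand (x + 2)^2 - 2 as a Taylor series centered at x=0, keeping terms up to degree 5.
x^2 + 4·x + 2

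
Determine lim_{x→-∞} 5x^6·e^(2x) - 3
The product is a 0·∞ indeterminate form at x → -∞.
Rewrite the product as 5x^6 / e^(-2x) (an ∞/∞ form) and apply L'Hôpital, or use the standard hierarchy e^(2|x|) ≫ |x^6| as x → -∞.
The indeterminate product → 0, so the limit = -3.

Final answer: -3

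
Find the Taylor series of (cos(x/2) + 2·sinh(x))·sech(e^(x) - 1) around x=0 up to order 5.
3·x^5/80 - 391·x^4/384 - 7·x^3/6 - 5·x^2/8 + 2·x + 1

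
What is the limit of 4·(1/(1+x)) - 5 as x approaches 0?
Direct substitution at x = 0 gives -1.

Final answer: -1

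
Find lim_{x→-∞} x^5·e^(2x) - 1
The product is a 0·∞ indeterminate form at x → -∞.
Rewrite the product as x^5 / e^(-2x) (an ∞/∞ form) and apply L'Hôpital, or use the standard hierarchy e^(2|x|) ≫ |x^5| as x → -∞.
The indeterminate product → 0, so the limit = -1.

Final answer: -1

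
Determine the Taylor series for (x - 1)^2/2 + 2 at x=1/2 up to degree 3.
17/8 - (x - 1/2)/2 + (x - 1/2)^2/2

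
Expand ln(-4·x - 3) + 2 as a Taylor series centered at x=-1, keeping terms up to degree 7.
2 - 4·(x + 1) - 8·(x + 1)^2 - 64·(x + 1)^3/3 - 64·(x + 1)^4 - 1024·(x + 1)^5/5 - 2048·(x + 1)^6/3 - 16384·(x + 1)^7/7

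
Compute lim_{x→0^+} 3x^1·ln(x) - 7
The product is a 0·∞ indeterminate form at x → 0⁺.
Rewrite the product as 3·ln(x) / x^(-1) and apply L'Hôpital, or use the standard hierarchy x^(-1) ≫ |ln x| as x → 0⁺.
The indeterminate product → 0, so the limit = -7.

Final answer: -7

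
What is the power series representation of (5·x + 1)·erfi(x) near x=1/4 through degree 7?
9·erfi(1/4)/4 + (10·√(π)·erfi(1/4) + 9·e^(1/16))·(x - 1/4)/(2·√(π)) + 89·e^(1/16)·(x - 1/4)^2/(8·√(π)) + 67·e^(1/16)·(x - 1/4)^3/(16·√(π)) + 555·e^(1/16)·(x - 1/4)^4/(128·√(π)) + 7169·e^(1/16)·(x - 1/4)^5/(3840·√(π)) + 22403·e^(1/16)·(x - 1/4)^6/(15360·√(π)) + 129203·e^(1/16)·(x - 1/4)^7/(215040·√(π))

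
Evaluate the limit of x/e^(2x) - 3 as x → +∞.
The quotient is an ∞/∞ indeterminate form as x → +∞.
The exponential denominator e^(2x) dominates the polynomial numerator (e^x ≫ x as x → ∞), so the quotient → 0.
Adding the constant: 0 - 3 = -3. Limit = -3.

Final answer: -3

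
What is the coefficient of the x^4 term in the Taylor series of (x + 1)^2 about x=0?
Expand to order 4: (x + 1)^2 = x^2 + 2·x + 1 + O(x^5).
The coefficient of x^4 is 0.

Final answer: 0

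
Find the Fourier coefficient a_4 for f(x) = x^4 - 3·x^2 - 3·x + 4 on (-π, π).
a_4 = (1/π) ∫_{-π}^{π} f(x)·cos(4x) dx.
Evaluate the integral (use parity and integration by parts as needed): a_4 = -15/16 + π^2/2.

Final answer: -15/16 + π^2/2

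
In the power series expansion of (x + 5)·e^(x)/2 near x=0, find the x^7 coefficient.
Expand to order 7: (x + 5)·e^(x)/2 = x^7/840 + 11·x^6/1440 + x^5/24 + 3·x^4/16 + 2·x^3/3 + 7·x^2/4 + 3·x + 5/2 + O(x^8).
The coefficient of x^7 is 1/840.

Final answer: 1/840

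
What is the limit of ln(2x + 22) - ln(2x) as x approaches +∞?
This is an ∞ − ∞ indeterminate form.
Combine the logarithms: ln(2x+22) − ln(2x) = ln((2x+22)/(2x)) = ln(1 + 22/(2x)) → ln(1) = 0.
Limit = 0.

Final answer: 0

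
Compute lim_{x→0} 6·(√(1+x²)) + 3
Direct substitution at x = 0 gives 9.

Final answer: 9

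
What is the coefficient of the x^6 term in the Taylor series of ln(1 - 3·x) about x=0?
Expand to order 6: ln(1 - 3·x) = -243·x^6/2 - 243·x^5/5 - 81·x^4/4 - 9·x^3 - 9·x^2/2 - 3·x + O(x^7).
The coefficient of x^6 is -243/2.

Final answer: -243/2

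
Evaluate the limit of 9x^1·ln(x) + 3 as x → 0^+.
The product is a 0·∞ indeterminate form at x → 0⁺.
Rewrite the product as 9·ln(x) / x^(-1) and apply L'Hôpital, or use the standard hierarchy x^(-1) ≫ |ln x| as x → 0⁺.
The indeterminate product → 0, so the limit = 3.

Final answer: 3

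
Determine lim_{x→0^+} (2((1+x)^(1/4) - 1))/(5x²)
Both numerator and denominator → 0 as x → 0^+; this is a 0/0 indeterminate form.
Expand each to leading order near x = 0: numerator ~ x/2, denominator ~ 5·x^2.
The limit of the ratio is ∞.

Final answer: ∞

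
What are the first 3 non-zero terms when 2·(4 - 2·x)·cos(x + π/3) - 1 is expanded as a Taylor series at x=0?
x^2·(-2 + 2·√(3)) + x·(-4·√(3) - 2) + 3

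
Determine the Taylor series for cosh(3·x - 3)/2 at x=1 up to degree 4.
1/2 + 9·(x - 1)^2/4 + 27·(x - 1)^4/16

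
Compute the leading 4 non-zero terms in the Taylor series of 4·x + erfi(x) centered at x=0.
x^7/(21·√(π)) + x^5/(5·√(π)) + 2·x^3/(3·√(π)) + x·(2/√(π) + 4)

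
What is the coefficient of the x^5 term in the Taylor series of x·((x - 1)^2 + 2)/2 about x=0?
Expand to order 5: x·((x - 1)^2 + 2)/2 = x^3/2 - x^2 + 3·x/2 + O(x^6).
The coefficient of x^5 is 0.

Final answer: 0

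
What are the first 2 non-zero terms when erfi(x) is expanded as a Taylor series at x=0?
2·x^3/(3·√(π)) + 2·x/√(π)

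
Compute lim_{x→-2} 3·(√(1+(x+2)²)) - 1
Direct substitution at x = -2 gives 2.

Final answer: 2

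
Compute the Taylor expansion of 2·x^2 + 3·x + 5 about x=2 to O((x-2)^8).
19 + 11·(x - 2) + 2·(x - 2)^2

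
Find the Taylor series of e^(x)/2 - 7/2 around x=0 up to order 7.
x^7/10080 + x^6/1440 + x^5/240 + x^4/48 + x^3/12 + x^2/4 + x/2 - 3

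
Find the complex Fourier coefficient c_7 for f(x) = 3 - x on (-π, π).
Compute the real Fourier coefficients first: a_7 = 0, b_7 = -2/7.
Then c_7 = (a_7 − i·b_7)/2 = i/7.

Final answer: i/7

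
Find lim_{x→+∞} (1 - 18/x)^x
As x → +∞: this is the defining limit (1 - 18/x)^x → e^(-18).
Limit = e^(-18).

Final answer: e^(-18)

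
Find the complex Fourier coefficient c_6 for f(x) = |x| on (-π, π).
Compute the real Fourier coefficients first: a_6 = 0, b_6 = 0.
Then c_6 = (a_6 − i·b_6)/2 = 0.

Final answer: 0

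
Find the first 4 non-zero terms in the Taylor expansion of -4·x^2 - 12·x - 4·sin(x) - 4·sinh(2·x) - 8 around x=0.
-14·x^3/3 - 4·x^2 - 24·x - 8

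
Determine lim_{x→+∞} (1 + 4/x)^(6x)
As x → +∞: write (1 + 4/x)^(6x) = ((1 + 4/x)^x)^6 → (e^4)^6 = e^24.
Limit = e^(24).

Final answer: e^(24)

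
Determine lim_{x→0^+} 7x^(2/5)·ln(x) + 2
The product is a 0·∞ indeterminate form at x → 0⁺.
Rewrite the product as 7·ln(x) / x^(-2/5) and apply L'Hôpital, or use the standard hierarchy x^(-2/5) ≫ |ln x| as x → 0⁺.
The indeterminate product → 0, so the limit = 2.

Final answer: 2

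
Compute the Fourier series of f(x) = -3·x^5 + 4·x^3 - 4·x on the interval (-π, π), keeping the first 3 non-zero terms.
(-776 - 6·π^4 + 128·π^2)·sin(x) + (-19·π^2 + 65/2 + 3·π^4)·sin(2·x) + (-2·π^4 - 200/27 + 64·π^2/9)·sin(3·x)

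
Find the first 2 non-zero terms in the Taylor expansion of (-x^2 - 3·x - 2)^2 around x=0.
12·x + 4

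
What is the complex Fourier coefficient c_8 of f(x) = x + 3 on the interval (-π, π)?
Compute the real Fourier coefficients first: a_8 = 0, b_8 = -1/4.
Then c_8 = (a_8 − i·b_8)/2 = i/8.

Final answer: i/8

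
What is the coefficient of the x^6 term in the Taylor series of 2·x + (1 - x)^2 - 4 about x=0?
Expand to order 6: 2·x + (1 - x)^2 - 4 = x^2 - 3 + O(x^7).
The coefficient of x^6 is 0.

Final answer: 0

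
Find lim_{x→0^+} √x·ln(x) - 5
The product is a 0·∞ indeterminate form at x → 0⁺.
Rewrite the product as ln(x) / x^(-1/2) and apply L'Hôpital, or use the standard hierarchy x^(-1/2) ≫ |ln x| as x → 0⁺.
The indeterminate product → 0, so the limit = -5.

Final answer: -5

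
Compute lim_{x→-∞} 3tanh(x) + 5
Evaluate the dominant behaviour as x → -∞; each term tends to a finite value or vanishes.
Limit = 2.

Final answer: 2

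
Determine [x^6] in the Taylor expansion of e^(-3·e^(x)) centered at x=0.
Expand to order 6: e^(-3·e^(x)) = 13·x^6·e^(-3)/48 + x^5·e^(-3)/5 - 7·x^4·e^(-3)/8 - x^3·e^(-3)/2 + 3·x^2·e^(-3) - 3·x·e^(-3) + e^(-3) + O(x^7).
The coefficient of x^6 is 13·e^(-3)/48.

Final answer: 13·e^(-3)/48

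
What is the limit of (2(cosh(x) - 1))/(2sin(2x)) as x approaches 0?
Both numerator and denominator → 0 as x → 0; this is a 0/0 indeterminate form.
Expand each to leading order near x = 0: numerator ~ x^2, denominator ~ 4·x.
The limit of the ratio is 0.

Final answer: 0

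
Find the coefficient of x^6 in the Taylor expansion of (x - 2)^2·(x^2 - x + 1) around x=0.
Expand to order 6: (x - 2)^2·(x^2 - x + 1) = x^4 - 5·x^3 + 9·x^2 - 8·x + 4 + O(x^7).
The coefficient of x^6 is 0.

Final answer: 0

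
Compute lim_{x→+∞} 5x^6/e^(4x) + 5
The quotient is an ∞/∞ indeterminate form as x → +∞.
The exponential denominator e^(4x) dominates the polynomial numerator (e^x ≫ x^6 as x → ∞), so the quotient → 0.
Adding the constant: 0 + 5 = 5. Limit = 5.

Final answer: 5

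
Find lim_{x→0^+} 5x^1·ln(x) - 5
The product is a 0·∞ indeterminate form at x → 0⁺.
Rewrite the product as 5·ln(x) / x^(-1) and apply L'Hôpital, or use the standard hierarchy x^(-1) ≫ |ln x| as x → 0⁺.
The indeterminate product → 0, so the limit = -5.

Final answer: -5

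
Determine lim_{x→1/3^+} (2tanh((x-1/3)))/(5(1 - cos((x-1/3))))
Both numerator and denominator → 0 as x → 1/3^+; this is a 0/0 indeterminate form.
Expand each to leading order near x = 1/3: numerator ~ 2·(x - 1/3), denominator ~ 5·(x - 1/3)^2/2.
The limit of the ratio is ∞.

Final answer: ∞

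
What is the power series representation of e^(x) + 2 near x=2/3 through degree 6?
e^(2/3) + 2 + e^(2/3)·(x - 2/3) + e^(2/3)·(x - 2/3)^2/2 + e^(2/3)·(x - 2/3)^3/6 + e^(2/3)·(x - 2/3)^4/24 + e^(2/3)·(x - 2/3)^5/120 + e^(2/3)·(x - 2/3)^6/720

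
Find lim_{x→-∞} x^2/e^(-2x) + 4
The quotient is an ∞/∞ indeterminate form as x → -∞.
Compare growth rates of the dominant terms (exponentials ≫ polynomials ≫ logarithms), or apply L'Hôpital's rule; the quotient → 0.
Adding the constant: 0 + 4 = 4. Limit = 4.

Final answer: 4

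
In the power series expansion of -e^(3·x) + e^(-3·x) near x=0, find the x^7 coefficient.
Expand to order 7: -e^(3·x) + e^(-3·x) = -243·x^7/280 - 81·x^5/20 - 9·x^3 - 6·x + O(x^8).
The coefficient of x^7 is -243/280.

Final answer: -243/280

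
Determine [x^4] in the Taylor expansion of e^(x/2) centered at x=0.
Expand to order 4: e^(x/2) = x^4/384 + x^3/48 + x^2/8 + x/2 + 1 + O(x^5).
The coefficient of x^4 is 1/384.

Final answer: 1/384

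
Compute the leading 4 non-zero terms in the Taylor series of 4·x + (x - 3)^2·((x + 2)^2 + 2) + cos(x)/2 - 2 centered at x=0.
-2·x^3 - 37·x^2/4 + 4·x + 105/2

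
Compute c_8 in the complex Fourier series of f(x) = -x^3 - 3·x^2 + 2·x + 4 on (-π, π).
Compute the real Fourier coefficients first: a_8 = -3/16, b_8 = -67/128 + π^2/4.
Then c_8 = (a_8 − i·b_8)/2 = -3/32 - i·π^2/8 + 67·i/256.

Final answer: -3/32 - i·π^2/8 + 67·i/256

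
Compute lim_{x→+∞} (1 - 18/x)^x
As x → +∞: this is the defining limit (1 - 18/x)^x → e^(-18).
Limit = e^(-18).

Final answer: e^(-18)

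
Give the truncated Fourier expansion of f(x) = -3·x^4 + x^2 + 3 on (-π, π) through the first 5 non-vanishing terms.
(-148 + 24·π^2)·cos(x) + (10 - 6·π^2)·cos(2·x) + (-20/9 + 8·π^2/3)·cos(3·x) + (13/16 - 3·π^2/2)·cos(4·x) - 3·π^4/5 + 3 + π^2/3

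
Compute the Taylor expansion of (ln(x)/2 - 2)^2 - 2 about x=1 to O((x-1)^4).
2 - 2·(x - 1) + 5·(x - 1)^2/4 - 11·(x - 1)^3/12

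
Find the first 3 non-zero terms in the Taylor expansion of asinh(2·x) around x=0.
12·x^5/5 - 4·x^3/3 + 2·x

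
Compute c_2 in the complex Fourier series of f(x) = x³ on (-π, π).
Compute the real Fourier coefficients first: a_2 = 0, b_2 = 3/2 - π^2.
Then c_2 = (a_2 − i·b_2)/2 = -3·i/4 + i·π^2/2.

Final answer: -3·i/4 + i·π^2/2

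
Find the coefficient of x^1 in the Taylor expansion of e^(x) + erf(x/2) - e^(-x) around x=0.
Expand to order 1: e^(x) + erf(x/2) - e^(-x) = x·(1/√(π) + 2) + O(x^2).
The coefficient of x^1 is 1/√(π) + 2.

Final answer: 1/√(π) + 2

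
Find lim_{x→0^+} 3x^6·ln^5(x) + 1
The product is a 0·∞ indeterminate form at x → 0⁺.
Rewrite the product as 3·ln^5(x) / x^(-6) and apply L'Hôpital, or use the standard hierarchy x^(-6) ≫ |ln x|^5 as x → 0⁺.
The indeterminate product → 0, so the limit = 1.

Final answer: 1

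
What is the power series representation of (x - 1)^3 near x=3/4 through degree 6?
-1/64 + 3·(x - 3/4)/16 - 3·(x - 3/4)^2/4 + (x - 3/4)^3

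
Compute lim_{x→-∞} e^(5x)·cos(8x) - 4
Evaluate the dominant behaviour as x → -∞; each term tends to a finite value or vanishes.
Limit = -4.

Final answer: -4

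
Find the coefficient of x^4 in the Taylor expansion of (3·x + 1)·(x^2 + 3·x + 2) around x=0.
Expand to order 4: (3·x + 1)·(x^2 + 3·x + 2) = 3·x^3 + 10·x^2 + 9·x + 2 + O(x^5).
The coefficient of x^4 is 0.

Final answer: 0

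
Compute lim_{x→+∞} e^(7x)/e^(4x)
This is an ∞/∞ indeterminate form as x → +∞.
Rewrite e^(7x)/e^(4x) = e^((7−4)x) = e^(3x); the exponent coefficient is 3 > 0 so e^(3x) → ∞.
Limit = ∞.

Final answer: ∞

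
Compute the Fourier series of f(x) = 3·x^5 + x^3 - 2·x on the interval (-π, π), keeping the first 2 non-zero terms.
(-118·π^2 + 6·π^4 + 704)·sin(x) + (-3·π^4 - 19 + 14·π^2)·sin(2·x)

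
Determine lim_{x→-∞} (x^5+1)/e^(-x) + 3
The quotient is an ∞/∞ indeterminate form as x → -∞.
Compare growth rates of the dominant terms (exponentials ≫ polynomials ≫ logarithms), or apply L'Hôpital's rule; the quotient → 0.
Adding the constant: 0 + 3 = 3. Limit = 3.

Final answer: 3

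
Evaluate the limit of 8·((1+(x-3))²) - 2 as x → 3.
Direct substitution at x = 3 gives 6.

Final answer: 6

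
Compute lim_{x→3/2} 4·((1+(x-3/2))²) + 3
Direct substitution at x = 3/2 gives 7.

Final answer: 7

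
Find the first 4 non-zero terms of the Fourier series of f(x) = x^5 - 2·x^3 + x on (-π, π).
(-44·π^2 + 2·π^4 + 266)·sin(x) + (-π^4 - 23/2 + 7·π^2)·sin(2·x) + (-76·π^2/27 + 206/81 + 2·π^4/3)·sin(3·x) + (-π^4/2 - 71/64 + 13·π^2/8)·sin(4·x)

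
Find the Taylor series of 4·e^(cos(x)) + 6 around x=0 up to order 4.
2·e·x^4/3 - 2·e·x^2 + 6 + 4·e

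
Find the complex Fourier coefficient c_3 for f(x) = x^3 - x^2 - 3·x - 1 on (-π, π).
Compute the real Fourier coefficients first: a_3 = 4/9, b_3 = -22/9 + 2·π^2/3.
Then c_3 = (a_3 − i·b_3)/2 = 2/9 - i·π^2/3 + 11·i/9.

Final answer: 2/9 - i·π^2/3 + 11·i/9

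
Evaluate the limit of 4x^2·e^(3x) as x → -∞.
This is a 0·∞ indeterminate form at x → -∞.
Rewrite the product as 4x^2 / e^(-3x) (an ∞/∞ form) and apply L'Hôpital, or use the standard hierarchy e^(3|x|) ≫ |x^2| as x → -∞.
The indeterminate product → 0, so the limit = 0.

Final answer: 0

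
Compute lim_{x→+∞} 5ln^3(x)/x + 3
The quotient is an ∞/∞ indeterminate form as x → +∞.
The polynomial denominator x dominates the logarithmic numerator (any positive power of x ≫ ln^3(x) as x → ∞), so the quotient → 0.
Adding the constant: 0 + 3 = 3. Limit = 3.

Final answer: 3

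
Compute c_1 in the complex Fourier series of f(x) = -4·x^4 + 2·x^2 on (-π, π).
Compute the real Fourier coefficients first: a_1 = -200 + 32·π^2, b_1 = 0.
Then c_1 = (a_1 − i·b_1)/2 = -100 + 16·π^2.

Final answer: -100 + 16·π^2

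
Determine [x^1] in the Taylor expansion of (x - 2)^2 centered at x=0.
Expand to order 1: (x - 2)^2 = 4 - 4·x + O(x^2).
The coefficient of x^1 is -4.

Final answer: -4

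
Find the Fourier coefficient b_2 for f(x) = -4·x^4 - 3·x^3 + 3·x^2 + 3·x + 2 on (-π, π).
b_2 = (1/π) ∫_{-π}^{π} f(x)·sin(2x) dx.
Evaluate the integral (use parity and integration by parts as needed): b_2 = -15/2 + 3·π^2.

Final answer: -15/2 + 3·π^2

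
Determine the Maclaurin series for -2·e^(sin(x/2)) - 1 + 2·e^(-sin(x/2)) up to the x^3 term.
-2·x - 1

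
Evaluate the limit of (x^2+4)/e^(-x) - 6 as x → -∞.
The quotient is an ∞/∞ indeterminate form as x → -∞.
Compare growth rates of the dominant terms (exponentials ≫ polynomials ≫ logarithms), or apply L'Hôpital's rule; the quotient → 0.
Adding the constant: 0 - 6 = -6. Limit = -6.

Final answer: -6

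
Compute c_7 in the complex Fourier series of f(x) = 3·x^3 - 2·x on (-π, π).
Compute the real Fourier coefficients first: a_7 = 0, b_7 = -232/343 + 6·π^2/7.
Then c_7 = (a_7 − i·b_7)/2 = -3·i·π^2/7 + 116·i/343.

Final answer: -3·i·π^2/7 + 116·i/343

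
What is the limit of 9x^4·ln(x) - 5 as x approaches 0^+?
The product is a 0·∞ indeterminate form at x → 0⁺.
Rewrite the product as 9·ln(x) / x^(-4) and apply L'Hôpital, or use the standard hierarchy x^(-4) ≫ |ln x| as x → 0⁺.
The indeterminate product → 0, so the limit = -5.

Final answer: -5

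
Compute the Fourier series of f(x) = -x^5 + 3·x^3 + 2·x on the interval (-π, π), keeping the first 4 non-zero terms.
(-272 - 2·π^4 + 46·π^2)·sin(x) + (-8·π^2 + 10 + π^4)·sin(2·x) + (-2·π^4/3 - 80/81 + 94·π^2/27)·sin(3·x) + (-17·π^2/8 - 13/64 + π^4/2)·sin(4·x)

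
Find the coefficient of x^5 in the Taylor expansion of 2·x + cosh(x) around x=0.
Expand to order 5: 2·x + cosh(x) = x^4/24 + x^2/2 + 2·x + 1 + O(x^6).
The coefficient of x^5 is 0.

Final answer: 0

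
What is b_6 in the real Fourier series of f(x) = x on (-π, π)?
b_6 = (1/π) ∫_{-π}^{π} f(x)·sin(6x) dx.
Evaluate the integral (use parity and integration by parts as needed): b_6 = -1/3.

Final answer: -1/3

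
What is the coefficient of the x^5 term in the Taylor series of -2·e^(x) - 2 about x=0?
Expand to order 5: -2·e^(x) - 2 = -x^5/60 - x^4/12 - x^3/3 - x^2 - 2·x - 4 + O(x^6).
The coefficient of x^5 is -1/60.

Final answer: -1/60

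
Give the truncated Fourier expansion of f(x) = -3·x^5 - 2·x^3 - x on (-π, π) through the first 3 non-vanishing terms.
(-698 - 6·π^4 + 116·π^2)·sin(x) + (-13·π^2 + 41/2 + 3·π^4)·sin(2·x) + (-2·π^4 - 74/27 + 28·π^2/9)·sin(3·x)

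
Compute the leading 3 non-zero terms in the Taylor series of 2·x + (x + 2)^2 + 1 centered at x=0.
x^2 + 6·x + 5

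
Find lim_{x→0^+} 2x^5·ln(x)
This is a 0·∞ indeterminate form at x → 0⁺.
Rewrite the product as 2·ln(x) / x^(-5) and apply L'Hôpital, or use the standard hierarchy x^(-5) ≫ |ln x| as x → 0⁺.
The indeterminate product → 0, so the limit = 0.

Final answer: 0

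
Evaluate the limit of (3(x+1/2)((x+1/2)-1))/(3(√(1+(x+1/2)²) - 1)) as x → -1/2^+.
Both numerator and denominator → 0 as x → -1/2^+; this is a 0/0 indeterminate form.
Expand each to leading order near x = -1/2: numerator ~ -3·(x + 1/2), denominator ~ 3·(x + 1/2)^2/2.
The limit of the ratio is -∞.

Final answer: -∞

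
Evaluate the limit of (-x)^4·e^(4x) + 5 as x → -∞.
The product is a 0·∞ indeterminate form at x → -∞.
Rewrite the product as (-x)^4 / e^(-4x) (an ∞/∞ form) and apply L'Hôpital, or use the standard hierarchy e^(4|x|) ≫ |(-x)^4| as x → -∞.
The indeterminate product → 0, so the limit = 5.

Final answer: 5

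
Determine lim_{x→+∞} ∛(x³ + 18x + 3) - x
This is an ∞ − ∞ indeterminate form.
Multiply by (A² + AB + B²)/(A² + AB + B²) where A = ∛(x³+18x + 3), B = x to use A³ − B³ = (A−B)(A²+AB+B²); the x³ terms cancel, leaving (18x + 3)/(A²+AB+B²) with denominator ~ 3x², so the limit is 0.
Limit = 0.

Final answer: 0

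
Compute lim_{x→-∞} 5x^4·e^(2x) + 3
The product is a 0·∞ indeterminate form at x → -∞.
Rewrite the product as 5x^4 / e^(-2x) (an ∞/∞ form) and apply L'Hôpital, or use the standard hierarchy e^(2|x|) ≫ |x^4| as x → -∞.
The indeterminate product → 0, so the limit = 3.

Final answer: 3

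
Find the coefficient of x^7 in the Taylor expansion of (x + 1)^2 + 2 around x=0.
Expand to order 7: (x + 1)^2 + 2 = x^2 + 2·x + 3 + O(x^8).
The coefficient of x^7 is 0.

Final answer: 0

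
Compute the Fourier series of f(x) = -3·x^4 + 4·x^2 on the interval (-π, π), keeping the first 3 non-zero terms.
(-160 + 24·π^2)·cos(x) + (13 - 6·π^2)·cos(2·x) - 3·π^4/5 + 4·π^2/3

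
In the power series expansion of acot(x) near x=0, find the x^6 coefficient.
Expand to order 6: acot(x) = -x^5/5 + x^3/3 - x + π/2 + O(x^7).
The coefficient of x^6 is 0.

Final answer: 0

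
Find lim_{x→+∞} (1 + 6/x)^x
As x → +∞: this is the defining limit (1 + 6/x)^x → e^6.
Limit = e^(6).

Final answer: e^(6)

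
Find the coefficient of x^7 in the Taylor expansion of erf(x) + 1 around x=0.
Expand to order 7: erf(x) + 1 = -x^7/(21·√(π)) + x^5/(5·√(π)) - 2·x^3/(3·√(π)) + 2·x/√(π) + 1 + O(x^8).
The coefficient of x^7 is -1/(21·√(π)).

Final answer: -1/(21·√(π))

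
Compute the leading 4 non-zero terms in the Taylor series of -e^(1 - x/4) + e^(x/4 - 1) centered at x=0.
x^3·(e^(-1)/384 + e/384) + x^2·(-e/32 + e^(-1)/32) + x·(e^(-1)/4 + e/4) - e + e^(-1)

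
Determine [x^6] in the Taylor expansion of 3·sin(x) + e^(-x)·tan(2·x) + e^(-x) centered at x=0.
Expand to order 6: 3·sin(x) + e^(-x)·tan(2·x) + e^(-x) = -3403·x^6/720 + 57·x^5/10 - 71·x^4/24 + 3·x^3 - 3·x^2/2 + 4·x + 1 + O(x^7).
The coefficient of x^6 is -3403/720.

Final answer: -3403/720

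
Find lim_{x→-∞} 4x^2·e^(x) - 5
The product is a 0·∞ indeterminate form at x → -∞.
Rewrite the product as 4x^2 / e^(-x) (an ∞/∞ form) and apply L'Hôpital, or use the standard hierarchy e^(|x|) ≫ |x^2| as x → -∞.
The indeterminate product → 0, so the limit = -5.

Final answer: -5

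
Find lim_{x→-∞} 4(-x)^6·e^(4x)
This is a 0·∞ indeterminate form at x → -∞.
Rewrite the product as 4(-x)^6 / e^(-4x) (an ∞/∞ form) and apply L'Hôpital, or use the standard hierarchy e^(4|x|) ≫ |(-x)^6| as x → -∞.
The indeterminate product → 0, so the limit = 0.

Final answer: 0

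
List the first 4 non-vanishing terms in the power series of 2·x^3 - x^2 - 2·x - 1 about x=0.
2·x^3 - x^2 - 2·x - 1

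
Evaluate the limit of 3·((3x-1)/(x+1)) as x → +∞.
Evaluate the dominant behaviour as x → +∞; each term tends to a finite value or vanishes.
Limit = 9.

Final answer: 9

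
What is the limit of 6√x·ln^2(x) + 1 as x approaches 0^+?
The product is a 0·∞ indeterminate form at x → 0⁺.
Rewrite the product as 6·ln^2(x) / x^(-1/2) and apply L'Hôpital, or use the standard hierarchy x^(-1/2) ≫ |ln x|^2 as x → 0⁺.
The indeterminate product → 0, so the limit = 1.

Final answer: 1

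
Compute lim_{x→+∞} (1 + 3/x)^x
As x → +∞: this is the defining limit (1 + 3/x)^x → e^3.
Limit = e^(3).

Final answer: e^(3)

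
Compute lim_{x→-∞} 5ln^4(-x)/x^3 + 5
The quotient is an ∞/∞ indeterminate form as x → -∞.
Compare growth rates of the dominant terms (exponentials ≫ polynomials ≫ logarithms), or apply L'Hôpital's rule; the quotient → 0.
Adding the constant: 0 + 5 = 5. Limit = 5.

Final answer: 5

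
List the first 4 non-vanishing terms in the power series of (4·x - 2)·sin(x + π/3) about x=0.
x^3·(1/6 - √(3)) + x^2·(√(3)/2 + 2) + x·(-1 + 2·√(3)) - √(3)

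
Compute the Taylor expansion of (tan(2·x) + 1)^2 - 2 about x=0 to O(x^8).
4352·x^7/315 + 1088·x^6/45 + 128·x^5/15 + 32·x^4/3 + 16·x^3/3 + 4·x^2 + 4·x - 1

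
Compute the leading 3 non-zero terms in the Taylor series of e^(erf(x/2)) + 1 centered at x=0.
x^2/(2·π) + x/√(π) + 2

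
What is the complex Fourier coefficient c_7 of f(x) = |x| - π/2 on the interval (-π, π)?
Compute the real Fourier coefficients first: a_7 = -4/(49·π), b_7 = 0.
Then c_7 = (a_7 − i·b_7)/2 = -2/(49·π).

Final answer: -2/(49·π)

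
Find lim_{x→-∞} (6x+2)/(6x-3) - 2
Evaluate the dominant behaviour as x → -∞; each term tends to a finite value or vanishes.
Limit = -1.

Final answer: -1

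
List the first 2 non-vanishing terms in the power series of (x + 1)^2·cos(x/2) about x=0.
2·x + 1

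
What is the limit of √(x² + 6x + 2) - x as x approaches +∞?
This is an ∞ − ∞ indeterminate form.
Multiply and divide by the conjugate √(x²+6x + 2) + x; the x² terms cancel, leaving (6x + 2)/(√(x²+6x + 2)+x) → 6/2 = 3.
Limit = 3.

Final answer: 3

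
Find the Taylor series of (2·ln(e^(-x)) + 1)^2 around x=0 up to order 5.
4·x^2 - 4·x + 1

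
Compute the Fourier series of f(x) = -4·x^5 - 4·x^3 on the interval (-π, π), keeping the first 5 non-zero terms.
(-912 - 8·π^4 + 152·π^2)·sin(x) + (-16·π^2 + 24 + 4·π^4)·sin(2·x) + (-8·π^4/3 - 176/81 + 88·π^2/27)·sin(3·x) + (-π^2/2 + 3/16 + 2·π^4)·sin(4·x) + (-8·π^4/5 - 8·π^2/25 + 48/625)·sin(5·x)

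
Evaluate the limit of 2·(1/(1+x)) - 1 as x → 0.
Direct substitution at x = 0 gives 1.

Final answer: 1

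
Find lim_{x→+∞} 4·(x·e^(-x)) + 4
Evaluate the dominant behaviour as x → +∞; each term tends to a finite value or vanishes.
Limit = 4.

Final answer: 4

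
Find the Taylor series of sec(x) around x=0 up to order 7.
61·x^6/720 + 5·x^4/24 + x^2/2 + 1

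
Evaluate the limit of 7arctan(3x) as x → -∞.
Evaluate the dominant behaviour as x → -∞; each term tends to a finite value or vanishes.
Limit = -7·π/2.

Final answer: -7·π/2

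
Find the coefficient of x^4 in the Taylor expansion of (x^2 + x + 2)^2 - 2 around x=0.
Expand to order 4: (x^2 + x + 2)^2 - 2 = x^4 + 2·x^3 + 5·x^2 + 4·x + 2 + O(x^5).
The coefficient of x^4 is 1.

Final answer: 1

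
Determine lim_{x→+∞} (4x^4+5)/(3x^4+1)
This is an ∞/∞ indeterminate form as x → +∞.
Divide numerator and denominator by x^4 and let the lower-order terms vanish; the leading terms give 4/3.
Limit = 4/3.

Final answer: 4/3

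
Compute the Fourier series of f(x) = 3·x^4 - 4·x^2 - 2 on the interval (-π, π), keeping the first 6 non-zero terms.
(160 - 24·π^2)·cos(x) + (-13 + 6·π^2)·cos(2·x) + (32/9 - 8·π^2/3)·cos(3·x) + (-25/16 + 3·π^2/2)·cos(4·x) + (544/625 - 24·π^2/25)·cos(5·x) - 4·π^2/3 - 2 + 3·π^4/5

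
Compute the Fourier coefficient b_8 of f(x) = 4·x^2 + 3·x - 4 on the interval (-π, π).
b_8 = (1/π) ∫_{-π}^{π} f(x)·sin(8x) dx.
Evaluate the integral (use parity and integration by parts as needed): b_8 = -3/4.

Final answer: -3/4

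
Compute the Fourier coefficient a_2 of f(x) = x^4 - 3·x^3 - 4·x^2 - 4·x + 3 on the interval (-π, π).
a_2 = (1/π) ∫_{-π}^{π} f(x)·cos(2x) dx.
Evaluate the integral (use parity and integration by parts as needed): a_2 = -7 + 2·π^2.

Final answer: -7 + 2·π^2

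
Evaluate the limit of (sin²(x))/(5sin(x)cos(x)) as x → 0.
Both numerator and denominator → 0 as x → 0; this is a 0/0 indeterminate form.
Expand each to leading order near x = 0: numerator ~ x^2, denominator ~ 5·x.
The limit of the ratio is 0.

Final answer: 0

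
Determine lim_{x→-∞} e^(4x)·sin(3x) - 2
Evaluate the dominant behaviour as x → -∞; each term tends to a finite value or vanishes.
Limit = -2.

Final answer: -2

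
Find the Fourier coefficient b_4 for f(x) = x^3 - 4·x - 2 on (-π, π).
b_4 = (1/π) ∫_{-π}^{π} f(x)·sin(4x) dx.
Evaluate the integral (use parity and integration by parts as needed): b_4 = 35/16 - π^2/2.

Final answer: 35/16 - π^2/2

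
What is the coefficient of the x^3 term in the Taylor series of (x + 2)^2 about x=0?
Expand to order 3: (x + 2)^2 = x^2 + 4·x + 4 + O(x^4).
The coefficient of x^3 is 0.

Final answer: 0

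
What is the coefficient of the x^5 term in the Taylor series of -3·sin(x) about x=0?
Expand to order 5: -3·sin(x) = -x^5/40 + x^3/2 - 3·x + O(x^6).
The coefficient of x^5 is -1/40.

Final answer: -1/40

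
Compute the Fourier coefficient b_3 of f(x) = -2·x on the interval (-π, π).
b_3 = (1/π) ∫_{-π}^{π} f(x)·sin(3x) dx.
Evaluate the integral (use parity and integration by parts as needed): b_3 = -4/3.

Final answer: -4/3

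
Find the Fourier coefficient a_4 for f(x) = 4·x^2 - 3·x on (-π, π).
a_4 = (1/π) ∫_{-π}^{π} f(x)·cos(4x) dx.
Evaluate the integral (use parity and integration by parts as needed): a_4 = 1.

Final answer: 1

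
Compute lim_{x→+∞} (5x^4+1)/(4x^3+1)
This is an ∞/∞ indeterminate form as x → +∞.
Divide numerator and denominator by x^4 and let the lower-order terms vanish; the numerator's degree 4 exceeds the denominator's degree 3, so the quotient diverges.
Limit = ∞.

Final answer: ∞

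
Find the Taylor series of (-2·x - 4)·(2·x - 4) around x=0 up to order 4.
16 - 4·x^2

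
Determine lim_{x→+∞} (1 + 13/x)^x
As x → +∞: this is the defining limit (1 + 13/x)^x → e^13.
Limit = e^(13).

Final answer: e^(13)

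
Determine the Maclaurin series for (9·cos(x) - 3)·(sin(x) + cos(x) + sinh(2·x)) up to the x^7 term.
-1153·x^7/1680 - 19·x^6/48 - 99·x^5/40 + 23·x^4/8 - 13·x^3/2 - 15·x^2/2 + 18·x + 6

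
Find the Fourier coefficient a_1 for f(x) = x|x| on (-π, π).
a_1 = (1/π) ∫_{-π}^{π} f(x)·cos(1x) dx.
Evaluate the integral (use parity and integration by parts as needed): a_1 = 0.

Final answer: 0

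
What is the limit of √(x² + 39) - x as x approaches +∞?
This is an ∞ − ∞ indeterminate form.
Multiply and divide by the conjugate √(x²+39) + x; the x² terms cancel, leaving 39/(√(x²+39)+x) → 0.
Limit = 0.

Final answer: 0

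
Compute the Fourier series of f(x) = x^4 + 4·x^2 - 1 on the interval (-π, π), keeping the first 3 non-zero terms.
(32 - 8·π^2)·cos(x) + (1 + 2·π^2)·cos(2·x) - 1 + 4·π^2/3 + π^4/5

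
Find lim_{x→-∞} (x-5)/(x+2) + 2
Evaluate the dominant behaviour as x → -∞; each term tends to a finite value or vanishes.
Limit = 3.

Final answer: 3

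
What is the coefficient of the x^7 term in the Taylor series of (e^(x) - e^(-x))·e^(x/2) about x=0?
Expand to order 7: (e^(x) - e^(-x))·e^(x/2) = 547·x^7/161280 + 91·x^6/5760 + 61·x^5/960 + 5·x^4/24 + 7·x^3/12 + x^2 + 2·x + O(x^8).
The coefficient of x^7 is 547/161280.

Final answer: 547/161280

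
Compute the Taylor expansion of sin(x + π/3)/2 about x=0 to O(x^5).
√(3)·x^4/96 - x^3/24 - √(3)·x^2/8 + x/4 + √(3)/4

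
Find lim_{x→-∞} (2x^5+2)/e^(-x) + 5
The quotient is an ∞/∞ indeterminate form as x → -∞.
Compare growth rates of the dominant terms (exponentials ≫ polynomials ≫ logarithms), or apply L'Hôpital's rule; the quotient → 0.
Adding the constant: 0 + 5 = 5. Limit = 5.

Final answer: 5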